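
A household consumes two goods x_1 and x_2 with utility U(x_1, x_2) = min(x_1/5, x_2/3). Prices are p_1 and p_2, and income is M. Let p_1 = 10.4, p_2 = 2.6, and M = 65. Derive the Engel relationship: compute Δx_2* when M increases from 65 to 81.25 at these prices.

Δx_2* = 0.8152

Leontief preferences: the optimum is at the kink where x_1/5 = x_2/3, i.e. x_2 = (3/5)·x_1.
Budget: p_1·x_1 + p_2·(3/5)·x_1 = M, so (5·p_1 + 3·p_2)·x_1 = 5·M.
Demand: x_1*(p_1,p_2,M) = 5·M/(5·p_1 + 3·p_2), x_2* = 3·M/(5·p_1 + 3·p_2).
Here 5·10.4 + 3·2.6 = 59.8, giving x_2* = 3.2609.
At M' = 81.25: x_2* = 4.0761. Change: 4.0761 − 3.2609 = 0.8152.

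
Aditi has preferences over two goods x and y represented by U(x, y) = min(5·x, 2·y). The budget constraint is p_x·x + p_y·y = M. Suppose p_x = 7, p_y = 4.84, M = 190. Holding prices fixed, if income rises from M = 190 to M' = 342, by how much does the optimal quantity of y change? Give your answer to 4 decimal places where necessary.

Leontief preferences: the optimum is at the kink where x/2 = y/5, i.e. y = (5/2)·x.
Budget: p_x·x + p_y·(5/2)·x = M, so (2·p_x + 5·p_y)·x = 2·M.
Demand: x*(p_x,p_y,M) = 2·M/(2·p_x + 5·p_y), y* = 5·M/(2·p_x + 5·p_y).
Here 2·7 + 5·4.84 = 38.2, giving y* = 24.8691.
At M' = 342: y* = 44.7644. Change: 44.7644 − 24.8691 = 19.8953.

Δy* = 19.8953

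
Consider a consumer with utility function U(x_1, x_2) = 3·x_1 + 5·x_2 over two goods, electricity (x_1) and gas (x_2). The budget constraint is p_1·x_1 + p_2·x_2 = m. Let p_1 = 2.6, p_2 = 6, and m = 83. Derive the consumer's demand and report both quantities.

x_1* = 31.9231, x_2* = 0

Linear utility — the consumer picks whichever good has higher MU/price: 3/2.6 = 1.1538 vs 5/6 = 0.8333.
x_1 gives more utility per dollar, so spend all income on x_1: x_1* = m/p_1, x_2* = 0.
Numerically: x_1* = 31.9231, x_2* = 0.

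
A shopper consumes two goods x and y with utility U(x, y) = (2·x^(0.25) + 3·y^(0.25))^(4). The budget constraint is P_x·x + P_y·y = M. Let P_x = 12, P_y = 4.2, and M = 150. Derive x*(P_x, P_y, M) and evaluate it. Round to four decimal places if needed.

x* = 3.6374

MU_x ∝ 2·x^(-0.75), MU_y ∝ 3·y^(-0.75), so MRS = (2/3)·(y/x)^(0.75) = P_x/P_y.
Hence y/x = ((3/2)·P_x/P_y)^(1/(0.75)), i.e. raised to the 4/3 power.
Substitute y = (y/x)·x into the budget: x* = M/(P_x + P_y·(y/x)).
Numerically y/x = 6.961417, so x* = 150/(12 + 4.2·6.961417) = 3.6374.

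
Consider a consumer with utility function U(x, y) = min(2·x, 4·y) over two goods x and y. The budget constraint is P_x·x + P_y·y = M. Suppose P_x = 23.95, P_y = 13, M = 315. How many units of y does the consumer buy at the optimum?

y* = 5.1724

Leontief preferences: the optimum is at the kink where x/4 = y/2, i.e. y = (1/2)·x.
Budget: P_x·x + P_y·(1/2)·x = M, so (4·P_x + 2·P_y)·x = 4·M.
Demand: x*(P_x,P_y,M) = 4·M/(4·P_x + 2·P_y), y* = 2·M/(4·P_x + 2·P_y).
Here 4·23.95 + 2·13 = 121.8, giving y* = 5.1724.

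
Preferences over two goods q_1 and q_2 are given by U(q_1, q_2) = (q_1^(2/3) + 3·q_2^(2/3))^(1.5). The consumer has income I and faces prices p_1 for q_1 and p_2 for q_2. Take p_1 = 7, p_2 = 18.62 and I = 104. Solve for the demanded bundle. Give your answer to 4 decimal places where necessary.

q_1* = 3.085, q_2* = 4.4256

From the CES first-order condition, (1/3)·(q_2/q_1)^(1/3) = p_1/p_2.
Solve for the ratio: q_2/q_1 = [3·p_1/p_2]^(3).
With the ratio pinned down, the budget gives q_1* = I/(p_1 + p_2·(q_2/q_1)) and q_2* = (q_2/q_1)·q_1*.
Numerically q_2/q_1 = 1.43456, so q_1* = 104/(7 + 18.62·1.43456) = 3.085 and q_2* = 1.43456·3.085 = 4.4256.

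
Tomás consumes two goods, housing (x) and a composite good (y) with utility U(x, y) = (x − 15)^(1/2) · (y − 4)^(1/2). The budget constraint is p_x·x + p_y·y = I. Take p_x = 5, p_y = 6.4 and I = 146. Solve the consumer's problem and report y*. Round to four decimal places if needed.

MRS = (y−4)/(x−15). Tangency with p_x/p_y gives y−4 = (p_x/p_y)·(x−15).
After buying the subsistence bundle (15, 4), a share 0.5 of the remaining income goes to x: x* = 15 + 0.5·(I − 15p_x − 4p_y)/p_x.
Discretionary income = 146 − 15·5 − 4·6.4 = 45.4; y* = 4 + 0.5·45.4/6.4 = 7.5469.

y* = 7.5469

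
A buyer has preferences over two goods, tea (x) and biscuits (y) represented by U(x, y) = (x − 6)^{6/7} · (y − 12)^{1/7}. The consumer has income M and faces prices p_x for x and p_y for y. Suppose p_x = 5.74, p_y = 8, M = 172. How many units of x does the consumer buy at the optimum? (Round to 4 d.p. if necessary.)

x* = 12.2061

This is Cobb-Douglas in (x−6, y−12): tangency gives 6/7·p_y·(y−12) = 1/7·p_x·(x−6).
Substituting into the budget: x* = 6 + 6/7·(M − 6·p_x − 12·p_y)/p_x, and y* = 12 + 1/7·(…)/p_y.
Discretionary income = 172 − 6·5.74 − 12·8 = 41.56; x* = 6 + 6/7·41.56/5.74 = 12.2061.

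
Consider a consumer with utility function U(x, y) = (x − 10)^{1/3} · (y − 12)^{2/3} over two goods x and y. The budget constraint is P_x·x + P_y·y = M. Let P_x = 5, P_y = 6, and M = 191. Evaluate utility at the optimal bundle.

V = 6.4663

MRS = (1/2)·(y−12)/(x−10). Tangency with P_x/P_y gives y−12 = 2·(P_x/P_y)·(x−10).
Substituting into the budget: x* = 10 + 1/3·(M − 10·P_x − 12·P_y)/P_x, and y* = 12 + 2/3·(…)/P_y.
Discretionary income = 191 − 10·5 − 12·6 = 69; x* = 10 + 1/3·69/5 = 14.6; y* = 12 + 2/3·69/6 = 19.6667.
Utility at the optimum: U(14.6, 19.6667) = 6.4663.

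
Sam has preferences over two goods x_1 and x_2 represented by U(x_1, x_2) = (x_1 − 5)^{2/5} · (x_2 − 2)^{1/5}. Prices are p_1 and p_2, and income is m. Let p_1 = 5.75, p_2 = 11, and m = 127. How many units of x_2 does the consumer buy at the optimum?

Discretionary income = 127 − 5·5.75 − 2·11 = 76.25; x_2* = 2 + 1/3·76.25/11 = 4.3106.

x_2* = 4.3106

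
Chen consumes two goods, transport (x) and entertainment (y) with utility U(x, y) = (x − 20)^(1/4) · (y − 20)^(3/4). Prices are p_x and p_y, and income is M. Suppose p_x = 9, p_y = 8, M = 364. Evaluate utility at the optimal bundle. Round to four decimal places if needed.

V = 1.66

This is Cobb-Douglas in (x−20, y−20): tangency gives 0.25·p_y·(y−20) = 0.75·p_x·(x−20).
Substituting into the budget: x* = 20 + 0.25·(M − 20·p_x − 20·p_y)/p_x, and y* = 20 + 0.75·(…)/p_y.
Discretionary income = 364 − 20·9 − 20·8 = 24; x* = 20 + 0.25·24/9 = 20.6667; y* = 20 + 0.75·24/8 = 22.25.
Utility at the optimum: U(20.6667, 22.25) = 1.66.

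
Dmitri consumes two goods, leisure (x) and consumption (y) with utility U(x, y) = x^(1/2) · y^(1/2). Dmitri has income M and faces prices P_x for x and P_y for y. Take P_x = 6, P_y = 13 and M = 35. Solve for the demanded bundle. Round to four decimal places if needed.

x* = 2.9167, y* = 1.3462

Tangency: MRS = y/x = P_x/P_y.
So 0.5·P_y·y = 0.5·P_x·x; combined with the budget, a share 0.5 of income goes to x.
Demand: x*(P_x,P_y,M) = 0.5·M/P_x and y* = 0.5·M/P_y.
At P_x=6, P_y=13, M=35: x* = 0.5·35/6 = 2.9167, y* = 1.3462.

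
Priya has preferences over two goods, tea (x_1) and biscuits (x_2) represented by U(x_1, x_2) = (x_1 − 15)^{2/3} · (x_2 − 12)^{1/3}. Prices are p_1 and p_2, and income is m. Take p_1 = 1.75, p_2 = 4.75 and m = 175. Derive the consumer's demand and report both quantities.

x_1* = 49.9524, x_2* = 18.4386

Let x_1' = x_1−15, x_2' = x_2−12. MRS = 2·x_2'/x_1' = p_1/p_2.
Substituting into the budget: x_1* = 15 + 2/3·(m − 15·p_1 − 12·p_2)/p_1, and x_2* = 12 + 1/3·(…)/p_2.
Discretionary income = 175 − 15·1.75 − 12·4.75 = 91.75; x_1* = 15 + 2/3·91.75/1.75 = 49.9524; x_2* = 12 + 1/3·91.75/4.75 = 18.4386.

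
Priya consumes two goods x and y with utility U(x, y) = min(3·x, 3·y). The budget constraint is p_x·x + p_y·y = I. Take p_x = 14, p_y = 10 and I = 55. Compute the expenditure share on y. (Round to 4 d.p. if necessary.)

share on y = 0.4167

Leontief preferences: the optimum is at the kink where x/3 = y/3, i.e. y = x.
Budget: p_x·x + p_y·x = I, so (3·p_x + 3·p_y)·x = 3·I.
Demand: x*(p_x,p_y,I) = 3·I/(3·p_x + 3·p_y), y* = 3·I/(3·p_x + 3·p_y).
Here 3·14 + 3·10 = 72, giving x* = 2.2917 and y* = 2.2917.
Expenditure on y: 10·2.2917 = 22.9167; share = 0.4167.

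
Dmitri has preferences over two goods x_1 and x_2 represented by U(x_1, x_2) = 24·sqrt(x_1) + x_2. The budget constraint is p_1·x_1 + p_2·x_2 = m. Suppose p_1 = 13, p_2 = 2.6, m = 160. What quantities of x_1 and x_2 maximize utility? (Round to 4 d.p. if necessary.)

Set MRS = p_1/p_2: 12·x_1^(−1/2) = p_1/p_2.
Thus x_1* = (12·p_2/p_1)² — independent of m — with the rest of income spent on x_2.
Plugging in: x_1* = (12·2.6/13)² = 5.76, x_2* = 32.7385.

x_1* = 5.76, x_2* = 32.7385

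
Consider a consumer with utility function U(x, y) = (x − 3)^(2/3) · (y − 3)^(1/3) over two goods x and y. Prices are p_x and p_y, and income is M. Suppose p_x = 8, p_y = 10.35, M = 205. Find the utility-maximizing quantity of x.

x* = 15.4958

MRS = 2·(y−3)/(x−3). Tangency with p_x/p_y gives y−3 = (1/2)·(p_x/p_y)·(x−3).
After buying the subsistence bundle (3, 3), a share 2/3 of the remaining income goes to x: x* = 3 + 2/3·(M − 3p_x − 3p_y)/p_x.
Discretionary income = 205 − 3·8 − 3·10.35 = 149.95; x* = 3 + 2/3·149.95/8 = 15.4958.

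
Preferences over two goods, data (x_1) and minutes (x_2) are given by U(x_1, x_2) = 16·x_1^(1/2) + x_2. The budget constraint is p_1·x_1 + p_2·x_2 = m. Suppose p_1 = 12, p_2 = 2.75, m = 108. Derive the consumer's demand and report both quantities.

Set MRS = p_1/p_2: 8·x_1^(−1/2) = p_1/p_2.
Solve: √x_1 = 8·p_2/p_1, so x_1*(p_1,p_2) = (8·p_2/p_1)², and x_2* = (m − p_1·x_1*)/p_2.
Plugging in: x_1* = (8·2.75/12)² = 3.3611, x_2* = 24.6061.

x_1* = 3.3611, x_2* = 24.6061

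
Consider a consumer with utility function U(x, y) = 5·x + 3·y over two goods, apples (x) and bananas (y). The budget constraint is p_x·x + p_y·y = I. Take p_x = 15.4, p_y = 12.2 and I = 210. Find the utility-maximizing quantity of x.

x* = 13.6364

x gives more utility per dollar, so spend all income on x: x* = I/p_x, y* = 0.
Numerically: x* = 13.6364, y* = 0.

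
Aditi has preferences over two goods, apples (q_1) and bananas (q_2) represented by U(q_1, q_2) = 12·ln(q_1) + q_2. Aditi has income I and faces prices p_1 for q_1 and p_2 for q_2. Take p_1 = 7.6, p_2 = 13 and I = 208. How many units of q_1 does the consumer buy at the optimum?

q_1* = 20.5263

Set MRS = p_1/p_2: (12/q_1)/1 = p_1/p_2.
So q_1*(p_1,p_2) = 12·p_2/p_1, independent of income; and q_2* = (I − 12·p_2)/p_2.
At the given prices: q_1* = 12·13/7.6 = 20.5263.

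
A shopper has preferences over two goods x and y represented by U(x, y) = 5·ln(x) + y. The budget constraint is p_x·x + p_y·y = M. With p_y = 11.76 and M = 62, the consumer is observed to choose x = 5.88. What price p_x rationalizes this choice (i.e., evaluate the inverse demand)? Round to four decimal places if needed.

MU_x = 5/x, MU_y = 1. Tangency: 5/x = p_x/p_y.
So x*(p_x,p_y) = 5·p_y/p_x, independent of income; and y* = (M − 5·p_y)/p_y.
Set x* = 5.88 in the demand function and solve for p_x: p_x = 10.

p_x = 10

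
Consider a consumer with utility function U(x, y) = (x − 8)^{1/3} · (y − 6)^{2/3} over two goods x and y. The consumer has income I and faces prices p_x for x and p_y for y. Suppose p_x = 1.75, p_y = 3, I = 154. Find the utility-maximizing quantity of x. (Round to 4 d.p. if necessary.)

x* = 31.2381

MRS = (1/2)·(y−6)/(x−8). Tangency with p_x/p_y gives y−6 = 2·(p_x/p_y)·(x−8).
Substituting into the budget: x* = 8 + 1/3·(I − 8·p_x − 6·p_y)/p_x, and y* = 6 + 2/3·(…)/p_y.
Discretionary income = 154 − 8·1.75 − 6·3 = 122; x* = 8 + 1/3·122/1.75 = 31.2381.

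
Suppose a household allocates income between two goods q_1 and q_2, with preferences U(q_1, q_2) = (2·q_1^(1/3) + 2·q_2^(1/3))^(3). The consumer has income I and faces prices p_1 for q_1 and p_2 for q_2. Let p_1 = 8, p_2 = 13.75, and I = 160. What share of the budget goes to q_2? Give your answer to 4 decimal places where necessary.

Numerically q_2/q_1 = 0.443793, so q_1* = 160/(8 + 13.75·0.443793) = 11.3458 and q_2* = 0.443793·11.3458 = 5.0352.
Expenditure on q_2: 13.75·5.0352 = 69.2338; share = 0.4327.

share on q_2 = 0.4327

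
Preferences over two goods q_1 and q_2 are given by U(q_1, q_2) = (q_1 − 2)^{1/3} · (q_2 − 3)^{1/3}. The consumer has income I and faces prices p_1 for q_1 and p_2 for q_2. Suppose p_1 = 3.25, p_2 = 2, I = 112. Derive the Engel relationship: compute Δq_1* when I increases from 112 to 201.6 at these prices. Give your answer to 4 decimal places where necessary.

Δq_1* = 13.7846

Substituting into the budget: q_1* = 2 + 0.5·(I − 2·p_1 − 3·p_2)/p_1, and q_2* = 3 + 0.5·(…)/p_2.
Discretionary income = 112 − 2·3.25 − 3·2 = 99.5; q_1* = 2 + 0.5·99.5/3.25 = 17.3077.
At I' = 201.6: q_1* = 31.0923. Change: 31.0923 − 17.3077 = 13.7846.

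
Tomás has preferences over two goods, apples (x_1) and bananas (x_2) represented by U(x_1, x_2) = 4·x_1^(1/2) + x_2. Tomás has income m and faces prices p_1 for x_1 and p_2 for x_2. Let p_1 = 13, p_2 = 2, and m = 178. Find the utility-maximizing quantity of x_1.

x_1* = 0.0947

Plugging in: x_1* = (2·2/13)² = 0.0947.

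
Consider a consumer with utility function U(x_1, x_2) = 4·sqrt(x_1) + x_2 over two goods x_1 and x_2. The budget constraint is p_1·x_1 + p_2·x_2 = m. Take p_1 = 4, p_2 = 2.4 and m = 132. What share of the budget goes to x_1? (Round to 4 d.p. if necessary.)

share on x_1 = 0.0436

Thus x_1* = (2·p_2/p_1)² — independent of m — with the rest of income spent on x_2.
Plugging in: x_1* = (2·2.4/4)² = 1.44, x_2* = 52.6.
Expenditure on x_1: 4·1.44 = 5.76; share = 0.0436.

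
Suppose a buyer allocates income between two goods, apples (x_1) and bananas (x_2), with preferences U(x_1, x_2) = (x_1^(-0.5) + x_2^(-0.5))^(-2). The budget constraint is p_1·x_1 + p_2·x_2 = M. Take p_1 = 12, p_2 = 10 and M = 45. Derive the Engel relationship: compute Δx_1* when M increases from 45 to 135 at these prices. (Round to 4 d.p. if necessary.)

From the CES first-order condition, (x_2/x_1)^(1.5) = p_1/p_2.
Hence x_2/x_1 = (p_1/p_2)^(1/(1.5)), i.e. raised to the 2/3 power.
Substitute x_2 = (x_2/x_1)·x_1 into the budget: x_1* = M/(p_1 + p_2·(x_2/x_1)).
Numerically x_2/x_1 = 1.129243, so x_1* = 45/(12 + 10·1.129243) = 1.932.
At M' = 135: x_1* = 5.7959. Change: 5.7959 − 1.932 = 3.8639.

Δx_1* = 3.8639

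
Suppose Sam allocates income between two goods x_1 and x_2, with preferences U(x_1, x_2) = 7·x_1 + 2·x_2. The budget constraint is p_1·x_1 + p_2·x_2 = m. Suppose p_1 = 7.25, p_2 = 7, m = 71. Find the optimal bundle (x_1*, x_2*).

Linear utility — the consumer picks whichever good has higher MU/price: 7/7.25 = 0.9655 vs 2/7 = 0.2857.
x_1 gives more utility per dollar, so spend all income on x_1: x_1* = m/p_1, x_2* = 0.
Numerically: x_1* = 9.7931, x_2* = 0.

x_1* = 9.7931, x_2* = 0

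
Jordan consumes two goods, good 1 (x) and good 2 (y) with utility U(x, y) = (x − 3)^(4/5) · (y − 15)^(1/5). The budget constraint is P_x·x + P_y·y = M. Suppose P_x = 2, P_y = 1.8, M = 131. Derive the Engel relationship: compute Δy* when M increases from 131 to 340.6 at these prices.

Let x' = x−3, y' = y−15. MRS = 4·y'/x' = P_x/P_y.
After buying the subsistence bundle (3, 15), a share 0.8 of the remaining income goes to x: x* = 3 + 0.8·(M − 3P_x − 15P_y)/P_x.
Discretionary income = 131 − 3·2 − 15·1.8 = 98; y* = 15 + 0.2·98/1.8 = 25.8889.
At M' = 340.6: y* = 49.1778. Change: 49.1778 − 25.8889 = 23.2889.

Δy* = 23.2889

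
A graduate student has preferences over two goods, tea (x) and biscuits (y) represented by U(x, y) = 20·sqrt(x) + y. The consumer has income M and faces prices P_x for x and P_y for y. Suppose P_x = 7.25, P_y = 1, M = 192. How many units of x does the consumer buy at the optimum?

Utility is quasi-linear in y; the FOC for x is 10/√x = P_x/P_y.
Thus x* = (10·P_y/P_x)² — independent of M — with the rest of income spent on y.
Plugging in: x* = (10·1/7.25)² = 1.9025.

x* = 1.9025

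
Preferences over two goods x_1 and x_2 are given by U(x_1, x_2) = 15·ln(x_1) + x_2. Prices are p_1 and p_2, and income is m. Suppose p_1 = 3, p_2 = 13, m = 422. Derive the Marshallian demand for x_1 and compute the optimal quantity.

At the given prices: x_1* = 15·13/3 = 65.

x_1* = 65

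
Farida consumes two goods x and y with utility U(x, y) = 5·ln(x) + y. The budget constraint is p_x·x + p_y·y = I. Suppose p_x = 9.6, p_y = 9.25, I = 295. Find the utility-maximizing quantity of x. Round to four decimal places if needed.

Set MRS = p_x/p_y: (5/x)/1 = p_x/p_y.
So x*(p_x,p_y) = 5·p_y/p_x, independent of income; and y* = (I − 5·p_y)/p_y.
At the given prices: x* = 5·9.25/9.6 = 4.8177.

x* = 4.8177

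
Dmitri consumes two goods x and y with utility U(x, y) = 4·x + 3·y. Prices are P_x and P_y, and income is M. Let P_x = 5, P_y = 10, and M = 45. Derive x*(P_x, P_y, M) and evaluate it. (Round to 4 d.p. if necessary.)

Linear utility — the consumer picks whichever good has higher MU/price: 4/5 = 0.8 vs 3/10 = 0.3.
x gives more utility per dollar, so spend all income on x: x* = M/P_x, y* = 0.
Numerically: x* = 9, y* = 0.

x* = 9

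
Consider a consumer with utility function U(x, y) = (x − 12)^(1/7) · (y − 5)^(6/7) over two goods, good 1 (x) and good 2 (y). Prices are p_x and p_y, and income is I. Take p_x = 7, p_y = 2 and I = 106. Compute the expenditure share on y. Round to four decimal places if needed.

share on y = 0.1914

MRS = (1/6)·(y−5)/(x−12). Tangency with p_x/p_y gives y−5 = 6·(p_x/p_y)·(x−12).
Substituting into the budget: x* = 12 + 1/7·(I − 12·p_x − 5·p_y)/p_x, and y* = 5 + 6/7·(…)/p_y.
Discretionary income = 106 − 12·7 − 5·2 = 12; x* = 12 + 1/7·12/7 = 12.2449; y* = 5 + 6/7·12/2 = 10.1429.
Expenditure on y: 2·10.1429 = 20.2857; share = 0.1914.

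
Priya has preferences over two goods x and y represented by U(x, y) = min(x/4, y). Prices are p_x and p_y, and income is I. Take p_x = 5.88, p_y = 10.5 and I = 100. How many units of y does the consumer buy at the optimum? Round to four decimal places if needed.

Here 4·5.88 + 10.5 = 34.02, giving y* = 2.9394.

y* = 2.9394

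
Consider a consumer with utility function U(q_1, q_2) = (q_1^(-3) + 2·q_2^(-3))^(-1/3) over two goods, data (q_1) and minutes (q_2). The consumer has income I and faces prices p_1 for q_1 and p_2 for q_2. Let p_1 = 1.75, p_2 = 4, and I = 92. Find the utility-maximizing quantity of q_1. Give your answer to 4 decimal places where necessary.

MRS = MU_q_1/MU_q_2 = (1/2)·(q_2/q_1)^(4). Set equal to p_1/p_2.
Solve for the ratio: q_2/q_1 = [2·p_1/p_2]^(0.25).
With the ratio pinned down, the budget gives q_1* = I/(p_1 + p_2·(q_2/q_1)) and q_2* = (q_2/q_1)·q_1*.
Numerically q_2/q_1 = 0.967168, so q_1* = 92/(1.75 + 4·0.967168) = 16.374.

q_1* = 16.374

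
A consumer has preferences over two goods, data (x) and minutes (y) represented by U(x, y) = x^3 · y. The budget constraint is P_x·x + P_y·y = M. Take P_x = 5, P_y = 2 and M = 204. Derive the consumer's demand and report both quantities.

At P_x=5, P_y=2, M=204: x* = 0.75·204/5 = 30.6, y* = 25.5.

x* = 30.6, y* = 25.5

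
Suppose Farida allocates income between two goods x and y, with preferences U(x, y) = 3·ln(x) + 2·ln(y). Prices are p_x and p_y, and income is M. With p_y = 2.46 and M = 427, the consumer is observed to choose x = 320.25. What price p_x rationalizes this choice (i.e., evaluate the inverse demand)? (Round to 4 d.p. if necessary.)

The MRS is (3/2)·y/x. Set MRS = p_x/p_y.
Rearranging, p_y·y = (2/3)·p_x·x. Substituting into the budget gives p_x·x·(1 + (2/3)) = M.
Demand: x*(p_x,p_y,M) = 0.6·M/p_x and y* = 0.4·M/p_y.
Set x* = 320.25 in the demand function and solve for p_x: p_x = 0.8.

p_x = 0.8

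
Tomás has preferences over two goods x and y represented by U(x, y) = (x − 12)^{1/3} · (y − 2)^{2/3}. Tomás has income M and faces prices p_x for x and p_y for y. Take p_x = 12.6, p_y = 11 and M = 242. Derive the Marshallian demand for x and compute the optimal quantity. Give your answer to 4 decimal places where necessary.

This is Cobb-Douglas in (x−12, y−2): tangency gives 1/3·p_y·(y−2) = 2/3·p_x·(x−12).
Substituting into the budget: x* = 12 + 1/3·(M − 12·p_x − 2·p_y)/p_x, and y* = 2 + 2/3·(…)/p_y.
Discretionary income = 242 − 12·12.6 − 2·11 = 68.8; x* = 12 + 1/3·68.8/12.6 = 13.8201.

x* = 13.8201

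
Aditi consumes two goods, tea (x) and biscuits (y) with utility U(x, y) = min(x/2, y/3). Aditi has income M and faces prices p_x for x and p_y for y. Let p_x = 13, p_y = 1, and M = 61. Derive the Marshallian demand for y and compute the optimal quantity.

y* = 6.3103

Demand: x*(p_x,p_y,M) = 2·M/(2·p_x + 3·p_y), y* = 3·M/(2·p_x + 3·p_y).
Here 2·13 + 3·1 = 29, giving y* = 6.3103.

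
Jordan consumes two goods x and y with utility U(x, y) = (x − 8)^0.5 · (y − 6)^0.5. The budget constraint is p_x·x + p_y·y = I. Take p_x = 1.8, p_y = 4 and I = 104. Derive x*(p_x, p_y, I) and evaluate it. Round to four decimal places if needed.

x* = 26.2222

MRS = (y−6)/(x−8). Tangency with p_x/p_y gives y−6 = (p_x/p_y)·(x−8).
After buying the subsistence bundle (8, 6), a share 0.5 of the remaining income goes to x: x* = 8 + 0.5·(I − 8p_x − 6p_y)/p_x.
Discretionary income = 104 − 8·1.8 − 6·4 = 65.6; x* = 8 + 0.5·65.6/1.8 = 26.2222.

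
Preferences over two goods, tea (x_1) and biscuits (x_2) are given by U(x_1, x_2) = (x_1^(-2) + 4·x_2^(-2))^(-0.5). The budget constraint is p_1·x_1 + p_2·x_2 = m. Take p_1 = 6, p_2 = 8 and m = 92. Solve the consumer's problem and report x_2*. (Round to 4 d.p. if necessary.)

x_2* = 7.5657

Numerically x_2/x_1 = 1.44225, so x_1* = 92/(6 + 8·1.44225) = 5.2458 and x_2* = 1.44225·5.2458 = 7.5657.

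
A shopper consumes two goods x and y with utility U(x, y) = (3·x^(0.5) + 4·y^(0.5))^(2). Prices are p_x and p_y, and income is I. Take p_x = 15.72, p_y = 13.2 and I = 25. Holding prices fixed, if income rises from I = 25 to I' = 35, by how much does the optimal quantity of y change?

Δy* = 0.5145

With the ratio pinned down, the budget gives x* = I/(p_x + p_y·(y/x)) and y* = (y/x)·x*.
Numerically y/x = 2.521359, so x* = 25/(15.72 + 13.2·2.521359) = 0.5102 and y* = 2.521359·0.5102 = 1.2864.
At I' = 35: y* = 1.8009. Change: 1.8009 − 1.2864 = 0.5145.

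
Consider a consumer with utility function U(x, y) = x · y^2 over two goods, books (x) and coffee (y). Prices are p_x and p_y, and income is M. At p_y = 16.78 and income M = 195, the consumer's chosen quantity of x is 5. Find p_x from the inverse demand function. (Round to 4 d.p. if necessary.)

p_x = 13

Tangency: MRS = (1/2)·y/x = p_x/p_y.
Rearranging, p_y·y = 2·p_x·x. Substituting into the budget gives p_x·x·(1 + 2) = M.
Demand: x*(p_x,p_y,M) = 1/3·M/p_x and y* = 2/3·M/p_y.
Set x* = 5 in the demand function and solve for p_x: p_x = 13.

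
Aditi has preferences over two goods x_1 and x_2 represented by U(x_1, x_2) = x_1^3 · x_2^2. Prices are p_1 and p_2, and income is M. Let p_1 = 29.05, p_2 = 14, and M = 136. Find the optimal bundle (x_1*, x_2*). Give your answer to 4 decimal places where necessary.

The MRS is (3/2)·x_2/x_1. Set MRS = p_1/p_2.
Rearranging, p_2·x_2 = (2/3)·p_1·x_1. Substituting into the budget gives p_1·x_1·(1 + (2/3)) = M.
Demand: x_1*(p_1,p_2,M) = 0.6·M/p_1 and x_2* = 0.4·M/p_2.
At p_1=29.05, p_2=14, M=136: x_1* = 0.6·136/29.05 = 2.809, x_2* = 3.8857.

x_1* = 2.809, x_2* = 3.8857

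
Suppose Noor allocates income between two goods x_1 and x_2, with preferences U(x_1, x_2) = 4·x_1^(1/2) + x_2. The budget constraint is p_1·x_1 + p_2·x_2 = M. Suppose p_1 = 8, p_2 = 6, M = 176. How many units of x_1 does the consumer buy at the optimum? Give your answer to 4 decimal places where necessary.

Set MRS = p_1/p_2: 2·x_1^(−1/2) = p_1/p_2.
Thus x_1* = (2·p_2/p_1)² — independent of M — with the rest of income spent on x_2.
Plugging in: x_1* = (2·6/8)² = 2.25.

x_1* = 2.25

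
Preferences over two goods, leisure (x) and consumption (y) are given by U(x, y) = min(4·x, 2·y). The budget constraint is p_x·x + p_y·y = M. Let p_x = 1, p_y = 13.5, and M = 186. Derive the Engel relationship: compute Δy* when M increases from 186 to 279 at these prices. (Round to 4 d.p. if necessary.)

Demand: x*(p_x,p_y,M) = 2·M/(2·p_x + 4·p_y), y* = 4·M/(2·p_x + 4·p_y).
Here 2·1 + 4·13.5 = 56, giving y* = 13.2857.
At M' = 279: y* = 19.9286. Change: 19.9286 − 13.2857 = 6.6429.

Δy* = 6.6429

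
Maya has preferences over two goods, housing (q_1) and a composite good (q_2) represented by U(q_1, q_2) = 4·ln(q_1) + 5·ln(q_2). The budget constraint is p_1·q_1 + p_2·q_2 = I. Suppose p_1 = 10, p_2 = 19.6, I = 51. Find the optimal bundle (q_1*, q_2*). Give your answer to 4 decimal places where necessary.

Tangency: MRS = (4/5)·q_2/q_1 = p_1/p_2.
Rearranging, p_2·q_2 = (5/4)·p_1·q_1. Substituting into the budget gives p_1·q_1·(1 + (5/4)) = I.
Demand: q_1*(p_1,p_2,I) = 4/9·I/p_1 and q_2* = 5/9·I/p_2.
At p_1=10, p_2=19.6, I=51: q_1* = 4/9·51/10 = 2.2667, q_2* = 1.4456.

q_1* = 2.2667, q_2* = 1.4456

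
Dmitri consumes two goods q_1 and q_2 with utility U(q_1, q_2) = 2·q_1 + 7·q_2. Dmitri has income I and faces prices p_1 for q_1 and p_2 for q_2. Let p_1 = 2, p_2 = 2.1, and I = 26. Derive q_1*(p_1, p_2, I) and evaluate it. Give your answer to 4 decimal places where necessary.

Perfect substitutes: compare marginal utility per dollar. 2/p_1 vs 7/p_2 → 1 vs 3.3333.
q_2 gives more utility per dollar, so spend all income on q_2: q_2* = I/p_2, q_1* = 0.
Numerically: q_1* = 0, q_2* = 12.381.

q_1* = 0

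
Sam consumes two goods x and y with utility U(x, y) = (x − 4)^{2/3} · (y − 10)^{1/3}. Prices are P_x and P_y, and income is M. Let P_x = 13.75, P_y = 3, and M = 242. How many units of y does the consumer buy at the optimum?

y* = 27.4444

Discretionary income = 242 − 4·13.75 − 10·3 = 157; y* = 10 + 1/3·157/3 = 27.4444.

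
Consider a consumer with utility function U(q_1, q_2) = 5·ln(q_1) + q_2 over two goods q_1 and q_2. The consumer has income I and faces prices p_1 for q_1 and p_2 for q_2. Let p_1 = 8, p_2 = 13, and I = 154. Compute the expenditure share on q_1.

share on q_1 = 0.4221

Set MRS = p_1/p_2: (5/q_1)/1 = p_1/p_2.
So q_1*(p_1,p_2) = 5·p_2/p_1, independent of income; and q_2* = (I − 5·p_2)/p_2.
At the given prices: q_1* = 5·13/8 = 8.125, and q_2* = 6.8462.
Expenditure on q_1: 8·8.125 = 65; share = 0.4221.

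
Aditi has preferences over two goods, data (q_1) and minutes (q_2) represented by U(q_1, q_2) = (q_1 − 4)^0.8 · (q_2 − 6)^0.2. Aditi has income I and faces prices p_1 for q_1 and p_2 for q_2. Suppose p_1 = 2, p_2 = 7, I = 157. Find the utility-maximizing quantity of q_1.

This is Cobb-Douglas in (q_1−4, q_2−6): tangency gives 0.8·p_2·(q_2−6) = 0.2·p_1·(q_1−4).
After buying the subsistence bundle (4, 6), a share 0.8 of the remaining income goes to q_1: q_1* = 4 + 0.8·(I − 4p_1 − 6p_2)/p_1.
Discretionary income = 157 − 4·2 − 6·7 = 107; q_1* = 4 + 0.8·107/2 = 46.8.

q_1* = 46.8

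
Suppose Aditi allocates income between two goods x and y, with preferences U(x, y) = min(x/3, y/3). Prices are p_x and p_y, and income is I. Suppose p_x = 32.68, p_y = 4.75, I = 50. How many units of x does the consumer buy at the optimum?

x* = 1.3358

With perfect complements, no substitution: consume in ratio x:y = 3:3.
Budget: p_x·x + p_y·x = I, so (3·p_x + 3·p_y)·x = 3·I.
Demand: x*(p_x,p_y,I) = 3·I/(3·p_x + 3·p_y), y* = 3·I/(3·p_x + 3·p_y).
Here 3·32.68 + 3·4.75 = 112.29, giving x* = 1.3358.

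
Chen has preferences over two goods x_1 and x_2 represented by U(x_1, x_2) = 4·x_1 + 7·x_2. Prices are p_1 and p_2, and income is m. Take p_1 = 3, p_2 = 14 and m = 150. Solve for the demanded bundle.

x_1* = 50, x_2* = 0

Linear utility — the consumer picks whichever good has higher MU/price: 4/3 = 1.3333 vs 7/14 = 0.5.
x_1 gives more utility per dollar, so spend all income on x_1: x_1* = m/p_1, x_2* = 0.
Numerically: x_1* = 50, x_2* = 0.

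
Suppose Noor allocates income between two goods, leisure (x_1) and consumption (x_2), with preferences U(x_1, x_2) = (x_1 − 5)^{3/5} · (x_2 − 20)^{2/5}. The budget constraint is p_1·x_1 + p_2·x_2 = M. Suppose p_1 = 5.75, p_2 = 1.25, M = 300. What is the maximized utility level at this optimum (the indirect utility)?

This is Cobb-Douglas in (x_1−5, x_2−20): tangency gives 0.6·p_2·(x_2−20) = 0.4·p_1·(x_1−5).
Substituting into the budget: x_1* = 5 + 0.6·(M − 5·p_1 − 20·p_2)/p_1, and x_2* = 20 + 0.4·(…)/p_2.
Discretionary income = 300 − 5·5.75 − 20·1.25 = 246.25; x_1* = 5 + 0.6·246.25/5.75 = 30.6957; x_2* = 20 + 0.4·246.25/1.25 = 98.8.
Utility at the optimum: U(30.6957, 98.8) = 40.2278.

V = 40.2278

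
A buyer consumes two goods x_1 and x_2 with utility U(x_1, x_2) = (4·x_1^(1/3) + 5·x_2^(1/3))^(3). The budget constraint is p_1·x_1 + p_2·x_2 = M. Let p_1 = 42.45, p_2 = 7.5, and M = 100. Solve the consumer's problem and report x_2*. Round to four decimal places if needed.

x_2* = 10.2504

MU_x_1 ∝ 4·x_1^(-2/3), MU_x_2 ∝ 5·x_2^(-2/3), so MRS = (4/5)·(x_2/x_1)^(2/3) = p_1/p_2.
Hence x_2/x_1 = ((5/4)·p_1/p_2)^(1/(2/3)), i.e. raised to the 1.5 power.
Substitute x_2 = (x_2/x_1)·x_1 into the budget: x_1* = M/(p_1 + p_2·(x_2/x_1)).
Numerically x_2/x_1 = 18.818702, so x_1* = 100/(42.45 + 7.5·18.818702) = 0.5447 and x_2* = 18.818702·0.5447 = 10.2504.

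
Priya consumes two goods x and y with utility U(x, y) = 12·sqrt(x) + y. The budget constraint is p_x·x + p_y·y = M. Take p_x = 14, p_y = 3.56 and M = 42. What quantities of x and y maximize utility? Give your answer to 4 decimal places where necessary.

x* = 2.3278, y* = 2.6435

Solve: √x = 6·p_y/p_x, so x*(p_x,p_y) = (6·p_y/p_x)², and y* = (M − p_x·x*)/p_y.
Plugging in: x* = (6·3.56/14)² = 2.3278, y* = 2.6435.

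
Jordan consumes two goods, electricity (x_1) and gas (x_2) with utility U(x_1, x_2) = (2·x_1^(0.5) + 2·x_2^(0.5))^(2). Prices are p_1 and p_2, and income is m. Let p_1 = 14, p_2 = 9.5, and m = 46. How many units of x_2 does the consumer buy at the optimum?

x_2* = 2.8847

MRS = MU_x_1/MU_x_2 = (x_2/x_1)^(0.5). Set equal to p_1/p_2.
Solve for the ratio: x_2/x_1 = [p_1/p_2]^(2).
Substitute x_2 = (x_2/x_1)·x_1 into the budget: x_1* = m/(p_1 + p_2·(x_2/x_1)).
Numerically x_2/x_1 = 2.171745, so x_1* = 46/(14 + 9.5·2.171745) = 1.3283 and x_2* = 2.171745·1.3283 = 2.8847.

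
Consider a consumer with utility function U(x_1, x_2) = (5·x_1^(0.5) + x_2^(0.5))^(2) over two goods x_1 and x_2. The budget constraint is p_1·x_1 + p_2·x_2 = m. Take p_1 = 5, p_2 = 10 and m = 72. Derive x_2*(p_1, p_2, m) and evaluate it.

x_2* = 0.1412

MRS = MU_x_1/MU_x_2 = 5·(x_2/x_1)^(0.5). Set equal to p_1/p_2.
Solve for the ratio: x_2/x_1 = [(1/5)·p_1/p_2]^(2).
Substitute x_2 = (x_2/x_1)·x_1 into the budget: x_1* = m/(p_1 + p_2·(x_2/x_1)).
Numerically x_2/x_1 = 0.01, so x_1* = 72/(5 + 10·0.01) = 14.1176 and x_2* = 0.01·14.1176 = 0.1412.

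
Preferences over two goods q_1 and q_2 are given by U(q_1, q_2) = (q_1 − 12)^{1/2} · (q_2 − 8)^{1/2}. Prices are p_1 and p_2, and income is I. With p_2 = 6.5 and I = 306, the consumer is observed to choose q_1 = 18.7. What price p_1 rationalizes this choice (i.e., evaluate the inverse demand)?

p_1 = 10

Let q_1' = q_1−12, q_2' = q_2−8. MRS = q_2'/q_1' = p_1/p_2.
Substituting into the budget: q_1* = 12 + 0.5·(I − 12·p_1 − 8·p_2)/p_1, and q_2* = 8 + 0.5·(…)/p_2.
Set q_1* = 18.7 in the demand function and solve for p_1: p_1 = 10.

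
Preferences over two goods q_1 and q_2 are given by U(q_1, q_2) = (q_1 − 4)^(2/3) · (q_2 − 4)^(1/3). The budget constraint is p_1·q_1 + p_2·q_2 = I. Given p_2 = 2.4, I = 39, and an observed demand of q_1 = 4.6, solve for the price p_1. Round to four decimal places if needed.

Let q_1' = q_1−4, q_2' = q_2−4. MRS = 2·q_2'/q_1' = p_1/p_2.
Substituting into the budget: q_1* = 4 + 2/3·(I − 4·p_1 − 4·p_2)/p_1, and q_2* = 4 + 1/3·(…)/p_2.
Set q_1* = 4.6 in the demand function and solve for p_1: p_1 = 6.

p_1 = 6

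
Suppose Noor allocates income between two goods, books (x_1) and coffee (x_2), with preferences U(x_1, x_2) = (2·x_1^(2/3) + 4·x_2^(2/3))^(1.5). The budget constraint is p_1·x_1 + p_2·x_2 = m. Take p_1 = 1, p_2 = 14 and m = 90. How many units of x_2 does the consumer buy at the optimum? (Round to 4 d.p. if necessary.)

x_2* = 0.2521

From the CES first-order condition, (1/2)·(x_2/x_1)^(1/3) = p_1/p_2.
Solve for the ratio: x_2/x_1 = [2·p_1/p_2]^(3).
Substitute x_2 = (x_2/x_1)·x_1 into the budget: x_1* = m/(p_1 + p_2·(x_2/x_1)).
Numerically x_2/x_1 = 0.002915, so x_1* = 90/(1 + 14·0.002915) = 86.4706 and x_2* = 0.002915·86.4706 = 0.2521.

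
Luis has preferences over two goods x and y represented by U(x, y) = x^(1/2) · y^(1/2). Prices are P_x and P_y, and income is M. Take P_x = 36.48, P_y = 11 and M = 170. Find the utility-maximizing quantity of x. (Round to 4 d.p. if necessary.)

x* = 2.33

MU_x/MU_y = (0.5·y)/(0.5·x); tangency sets this equal to P_x/P_y.
Rearranging, P_y·y = P_x·x. Substituting into the budget gives P_x·x·(1 + 1) = M.
Demand: x*(P_x,P_y,M) = 0.5·M/P_x and y* = 0.5·M/P_y.
At P_x=36.48, P_y=11, M=170: x* = 0.5·170/36.48 = 2.33.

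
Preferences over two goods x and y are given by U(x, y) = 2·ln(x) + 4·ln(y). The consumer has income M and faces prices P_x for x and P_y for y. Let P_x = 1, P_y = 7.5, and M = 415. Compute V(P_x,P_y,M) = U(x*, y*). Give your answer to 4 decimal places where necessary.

MU_x/MU_y = (2·y)/(4·x); tangency sets this equal to P_x/P_y.
So 2·P_y·y = 4·P_x·x; combined with the budget, a share 1/3 of income goes to x.
Demand: x*(P_x,P_y,M) = 1/3·M/P_x and y* = 2/3·M/P_y.
At P_x=1, P_y=7.5, M=415: x* = 1/3·415/1 = 138.3333, y* = 36.8889.
Utility at the optimum: U(138.3333, 36.8889) = 24.291.

V = 24.291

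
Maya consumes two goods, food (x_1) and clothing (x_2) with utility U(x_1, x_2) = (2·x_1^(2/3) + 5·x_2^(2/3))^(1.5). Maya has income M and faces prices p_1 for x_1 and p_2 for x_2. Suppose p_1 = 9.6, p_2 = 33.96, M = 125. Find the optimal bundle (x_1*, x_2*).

x_1* = 5.7906, x_2* = 2.0439

MU_x_1 ∝ 2·x_1^(-1/3), MU_x_2 ∝ 5·x_2^(-1/3), so MRS = (2/5)·(x_2/x_1)^(1/3) = p_1/p_2.
Solve for the ratio: x_2/x_1 = [(5/2)·p_1/p_2]^(3).
With the ratio pinned down, the budget gives x_1* = M/(p_1 + p_2·(x_2/x_1)) and x_2* = (x_2/x_1)·x_1*.
Numerically x_2/x_1 = 0.352964, so x_1* = 125/(9.6 + 33.96·0.352964) = 5.7906 and x_2* = 0.352964·5.7906 = 2.0439.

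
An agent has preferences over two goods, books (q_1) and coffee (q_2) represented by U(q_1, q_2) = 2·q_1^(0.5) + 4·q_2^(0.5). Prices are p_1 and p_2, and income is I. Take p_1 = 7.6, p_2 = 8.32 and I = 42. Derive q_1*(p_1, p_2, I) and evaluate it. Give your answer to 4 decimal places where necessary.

q_1* = 1.1875

MRS = MU_q_1/MU_q_2 = (1/2)·(q_2/q_1)^(0.5). Set equal to p_1/p_2.
Solve for the ratio: q_2/q_1 = [2·p_1/p_2]^(2).
Substitute q_2 = (q_2/q_1)·q_1 into the budget: q_1* = I/(p_1 + p_2·(q_2/q_1)).
Numerically q_2/q_1 = 3.337648, so q_1* = 42/(7.6 + 8.32·3.337648) = 1.1875.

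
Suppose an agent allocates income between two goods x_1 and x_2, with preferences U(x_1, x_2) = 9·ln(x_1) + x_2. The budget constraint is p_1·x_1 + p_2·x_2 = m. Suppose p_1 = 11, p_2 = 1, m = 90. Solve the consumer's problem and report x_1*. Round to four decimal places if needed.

So x_1*(p_1,p_2) = 9·p_2/p_1, independent of income; and x_2* = (m − 9·p_2)/p_2.
At the given prices: x_1* = 9·1/11 = 0.8182.

x_1* = 0.8182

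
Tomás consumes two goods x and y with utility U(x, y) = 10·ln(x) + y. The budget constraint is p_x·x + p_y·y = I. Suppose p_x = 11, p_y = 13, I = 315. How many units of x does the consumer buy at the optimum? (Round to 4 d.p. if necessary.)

x* = 11.8182

So x*(p_x,p_y) = 10·p_y/p_x, independent of income; and y* = (I − 10·p_y)/p_y.
At the given prices: x* = 10·13/11 = 11.8182.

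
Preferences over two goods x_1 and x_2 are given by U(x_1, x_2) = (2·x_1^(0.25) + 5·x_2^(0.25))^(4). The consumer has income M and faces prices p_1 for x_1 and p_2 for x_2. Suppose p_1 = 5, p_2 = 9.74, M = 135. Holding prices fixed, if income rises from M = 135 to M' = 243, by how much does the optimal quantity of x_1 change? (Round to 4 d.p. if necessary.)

Δx_1* = 5.8115

With the ratio pinned down, the budget gives x_1* = M/(p_1 + p_2·(x_2/x_1)) and x_2* = (x_2/x_1)·x_1*.
Numerically x_2/x_1 = 1.394659, so x_1* = 135/(5 + 9.74·1.394659) = 7.2643.
At M' = 243: x_1* = 13.0758. Change: 13.0758 − 7.2643 = 5.8115.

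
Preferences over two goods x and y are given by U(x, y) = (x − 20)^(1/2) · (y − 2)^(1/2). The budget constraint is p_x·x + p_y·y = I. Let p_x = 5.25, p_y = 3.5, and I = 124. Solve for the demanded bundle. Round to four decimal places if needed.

This is Cobb-Douglas in (x−20, y−2): tangency gives 0.5·p_y·(y−2) = 0.5·p_x·(x−20).
After buying the subsistence bundle (20, 2), a share 0.5 of the remaining income goes to x: x* = 20 + 0.5·(I − 20p_x − 2p_y)/p_x.
Discretionary income = 124 − 20·5.25 − 2·3.5 = 12; x* = 20 + 0.5·12/5.25 = 21.1429; y* = 2 + 0.5·12/3.5 = 3.7143.

x* = 21.1429, y* = 3.7143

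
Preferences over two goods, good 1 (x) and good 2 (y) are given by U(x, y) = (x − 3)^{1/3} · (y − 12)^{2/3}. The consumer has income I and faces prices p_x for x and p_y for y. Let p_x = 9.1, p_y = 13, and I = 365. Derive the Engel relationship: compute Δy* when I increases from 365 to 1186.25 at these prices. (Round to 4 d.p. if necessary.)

Let x' = x−3, y' = y−12. MRS = (1/2)·y'/x' = p_x/p_y.
After buying the subsistence bundle (3, 12), a share 1/3 of the remaining income goes to x: x* = 3 + 1/3·(I − 3p_x − 12p_y)/p_x.
Discretionary income = 365 − 3·9.1 − 12·13 = 181.7; y* = 12 + 2/3·181.7/13 = 21.3179.
At I' = 1186.25: y* = 63.4333. Change: 63.4333 − 21.3179 = 42.1154.

Δy* = 42.1154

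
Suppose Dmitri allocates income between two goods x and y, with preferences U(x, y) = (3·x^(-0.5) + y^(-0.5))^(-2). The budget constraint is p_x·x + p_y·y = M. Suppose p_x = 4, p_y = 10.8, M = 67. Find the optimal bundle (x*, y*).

x* = 10.0333, y* = 2.4876

Substitute y = (y/x)·x into the budget: x* = M/(p_x + p_y·(y/x)).
Numerically y/x = 0.247938, so x* = 67/(4 + 10.8·0.247938) = 10.0333 and y* = 0.247938·10.0333 = 2.4876.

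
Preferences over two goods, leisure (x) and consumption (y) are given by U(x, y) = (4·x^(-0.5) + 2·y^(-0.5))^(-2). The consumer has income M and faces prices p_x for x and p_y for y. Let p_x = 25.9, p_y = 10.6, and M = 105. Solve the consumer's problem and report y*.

y* = 3.1566

MU_x ∝ 4·x^(-1.5), MU_y ∝ 2·y^(-1.5), so MRS = 2·(y/x)^(1.5) = p_x/p_y.
Hence y/x = ((1/2)·p_x/p_y)^(1/(1.5)), i.e. raised to the 2/3 power.
With the ratio pinned down, the budget gives x* = M/(p_x + p_y·(y/x)) and y* = (y/x)·x*.
Numerically y/x = 1.142815, so x* = 105/(25.9 + 10.6·1.142815) = 2.7622 and y* = 1.142815·2.7622 = 3.1566.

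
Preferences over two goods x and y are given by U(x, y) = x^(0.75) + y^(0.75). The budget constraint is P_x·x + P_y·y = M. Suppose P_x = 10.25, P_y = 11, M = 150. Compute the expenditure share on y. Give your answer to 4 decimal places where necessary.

share on y = 0.4472

MU_x ∝ x^(-0.25), MU_y ∝ y^(-0.25), so MRS = (y/x)^(0.25) = P_x/P_y.
Solve for the ratio: y/x = [P_x/P_y]^(4).
Substitute y = (y/x)·x into the budget: x* = M/(P_x + P_y·(y/x)).
Numerically y/x = 0.753919, so x* = 150/(10.25 + 11·0.753919) = 8.0893 and y* = 0.753919·8.0893 = 6.0986.
Expenditure on y: 11·6.0986 = 67.0851; share = 0.4472.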